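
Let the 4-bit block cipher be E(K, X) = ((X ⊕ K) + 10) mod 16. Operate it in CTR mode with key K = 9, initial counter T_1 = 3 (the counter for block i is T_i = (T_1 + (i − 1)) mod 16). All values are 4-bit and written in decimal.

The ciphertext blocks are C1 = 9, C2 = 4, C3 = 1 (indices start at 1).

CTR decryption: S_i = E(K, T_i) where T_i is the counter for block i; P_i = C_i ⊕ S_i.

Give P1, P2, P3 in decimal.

P1 = 13, P2 = 3, P3 = 7

P1: T = 3, S = E(K, T) = 4; 9 ⊕ 4 = 13.
P2: T = 4, S = E(K, T) = 7; 4 ⊕ 7 = 3.
P3: T = 5, S = E(K, T) = 6; 1 ⊕ 6 = 7.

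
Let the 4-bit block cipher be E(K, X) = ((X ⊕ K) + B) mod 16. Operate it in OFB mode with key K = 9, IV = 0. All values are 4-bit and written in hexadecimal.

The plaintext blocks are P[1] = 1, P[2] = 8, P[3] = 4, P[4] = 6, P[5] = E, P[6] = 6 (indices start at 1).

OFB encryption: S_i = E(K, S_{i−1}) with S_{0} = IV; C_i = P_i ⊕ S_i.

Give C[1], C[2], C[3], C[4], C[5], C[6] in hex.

C[1]: S = E(K, 0) = 4; 1 ⊕ 4 = 5.
C[2]: S = E(K, 4) = 8; 8 ⊕ 8 = 0.
C[3]: S = E(K, 8) = C; 4 ⊕ C = 8.
C[4]: S = E(K, C) = 0; 6 ⊕ 0 = 6.
C[5]: S = E(K, 0) = 4; E ⊕ 4 = A.
C[6]: S = E(K, 4) = 8; 6 ⊕ 8 = E.

C[1] = 5, C[2] = 0, C[3] = 8, C[4] = 6, C[5] = A, C[6] = E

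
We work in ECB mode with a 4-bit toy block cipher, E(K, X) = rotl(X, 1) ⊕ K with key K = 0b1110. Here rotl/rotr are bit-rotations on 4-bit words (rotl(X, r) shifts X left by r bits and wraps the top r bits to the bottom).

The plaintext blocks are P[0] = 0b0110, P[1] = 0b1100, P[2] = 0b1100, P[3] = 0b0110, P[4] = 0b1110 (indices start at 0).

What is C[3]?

C[3] = 0b0010

ECB encryption: C_i = E(K, P_i).
C[3]: E(K, 0b0110) = 0b0010.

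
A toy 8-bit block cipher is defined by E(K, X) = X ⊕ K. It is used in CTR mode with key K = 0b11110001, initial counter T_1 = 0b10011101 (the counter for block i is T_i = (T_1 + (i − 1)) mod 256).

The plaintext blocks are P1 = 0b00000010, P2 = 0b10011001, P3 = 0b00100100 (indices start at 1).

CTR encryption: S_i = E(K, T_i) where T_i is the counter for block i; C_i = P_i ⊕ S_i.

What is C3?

C1: T = 0b10011101, S = E(K, T) = 0b01101100; 0b00000010 ⊕ 0b01101100 = 0b01101110.
C2: T = 0b10011110, S = E(K, T) = 0b01101111; 0b10011001 ⊕ 0b01101111 = 0b11110110.
C3: T = 0b10011111, S = E(K, T) = 0b01101110; 0b00100100 ⊕ 0b01101110 = 0b01001010.

C3 = 0b01001010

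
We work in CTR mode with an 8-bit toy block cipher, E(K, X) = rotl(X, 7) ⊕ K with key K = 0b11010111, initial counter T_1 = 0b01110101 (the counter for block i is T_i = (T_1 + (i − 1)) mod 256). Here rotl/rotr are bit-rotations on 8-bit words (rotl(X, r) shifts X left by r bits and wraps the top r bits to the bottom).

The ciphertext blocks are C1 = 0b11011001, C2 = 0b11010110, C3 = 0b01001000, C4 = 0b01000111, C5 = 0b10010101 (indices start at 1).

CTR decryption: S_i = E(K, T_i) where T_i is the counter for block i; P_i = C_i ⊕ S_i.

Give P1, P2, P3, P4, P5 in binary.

P1 = 0b10110100, P2 = 0b00111010, P3 = 0b00100100, P4 = 0b10101100, P5 = 0b11111110

P1: T = 0b01110101, S = E(K, T) = 0b01101101; 0b11011001 ⊕ 0b01101101 = 0b10110100.
P2: T = 0b01110110, S = E(K, T) = 0b11101100; 0b11010110 ⊕ 0b11101100 = 0b00111010.
P3: T = 0b01110111, S = E(K, T) = 0b01101100; 0b01001000 ⊕ 0b01101100 = 0b00100100.
P4: T = 0b01111000, S = E(K, T) = 0b11101011; 0b01000111 ⊕ 0b11101011 = 0b10101100.
P5: T = 0b01111001, S = E(K, T) = 0b01101011; 0b10010101 ⊕ 0b01101011 = 0b11111110.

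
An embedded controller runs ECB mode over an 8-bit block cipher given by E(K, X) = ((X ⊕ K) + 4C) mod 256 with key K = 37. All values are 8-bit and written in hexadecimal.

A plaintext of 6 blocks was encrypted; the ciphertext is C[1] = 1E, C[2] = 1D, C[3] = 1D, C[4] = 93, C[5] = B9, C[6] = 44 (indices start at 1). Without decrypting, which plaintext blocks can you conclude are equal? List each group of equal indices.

ECB encrypts each block independently with the same key, so equal ciphertext blocks imply equal plaintext blocks.
C[2] = C[3] = 1D, so P[2] = P[3].

P[2] = P[3]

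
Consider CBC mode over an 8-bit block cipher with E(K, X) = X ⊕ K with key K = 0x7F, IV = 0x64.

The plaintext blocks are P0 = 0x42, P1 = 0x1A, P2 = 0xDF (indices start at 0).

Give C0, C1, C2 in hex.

C0 = 0x59, C1 = 0x3C, C2 = 0x9C

CBC encryption: C_i = E(K, P_i ⊕ C_{i−1}), with C_{−1} = IV.
C0: P0 ⊕ 0x64 = 0x26; E(K, 0x26) = 0x59.
C1: P1 ⊕ 0x59 = 0x43; E(K, 0x43) = 0x3C.
C2: P2 ⊕ 0x3C = 0xE3; E(K, 0xE3) = 0x9C.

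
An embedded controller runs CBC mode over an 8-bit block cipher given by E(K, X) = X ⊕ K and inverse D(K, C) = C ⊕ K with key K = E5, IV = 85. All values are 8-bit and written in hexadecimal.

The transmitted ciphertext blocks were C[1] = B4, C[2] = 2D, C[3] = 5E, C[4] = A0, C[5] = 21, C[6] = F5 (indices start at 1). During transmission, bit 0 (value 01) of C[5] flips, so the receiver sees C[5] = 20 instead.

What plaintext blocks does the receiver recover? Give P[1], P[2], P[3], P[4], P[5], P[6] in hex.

CBC decryption: P_i = D(K, C_i) ⊕ C_{i−1}, with C_{0} = IV.
Only C[5] changed, to 20. In CBC, a change in C_i garbles P_i and flips the same bit in P_{i+1}. Decrypting the received ciphertext:
P[1]: D(K, B4) = 51; 51 ⊕ 85 = D4.
P[2]: D(K, 2D) = C8; C8 ⊕ B4 = 7C.
P[3]: D(K, 5E) = BB; BB ⊕ 2D = 96.
P[4]: D(K, A0) = 45; 45 ⊕ 5E = 1B.
P[5]: D(K, 20) = C5; C5 ⊕ A0 = 65.
P[6]: D(K, F5) = 10; 10 ⊕ 20 = 30.
Blocks that differ from the original plaintext: P[5], P[6].

P[1] = D4, P[2] = 7C, P[3] = 96, P[4] = 1B, P[5] = 65, P[6] = 30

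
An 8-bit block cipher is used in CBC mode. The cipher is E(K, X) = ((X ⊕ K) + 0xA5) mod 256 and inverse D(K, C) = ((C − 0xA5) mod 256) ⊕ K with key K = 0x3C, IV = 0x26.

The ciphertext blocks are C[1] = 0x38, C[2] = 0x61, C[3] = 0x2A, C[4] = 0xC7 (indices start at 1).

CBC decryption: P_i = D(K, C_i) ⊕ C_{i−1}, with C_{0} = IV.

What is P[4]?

P[4]: D(K, 0xC7) = 0x1E; 0x1E ⊕ 0x2A = 0x34.

P[4] = 0x34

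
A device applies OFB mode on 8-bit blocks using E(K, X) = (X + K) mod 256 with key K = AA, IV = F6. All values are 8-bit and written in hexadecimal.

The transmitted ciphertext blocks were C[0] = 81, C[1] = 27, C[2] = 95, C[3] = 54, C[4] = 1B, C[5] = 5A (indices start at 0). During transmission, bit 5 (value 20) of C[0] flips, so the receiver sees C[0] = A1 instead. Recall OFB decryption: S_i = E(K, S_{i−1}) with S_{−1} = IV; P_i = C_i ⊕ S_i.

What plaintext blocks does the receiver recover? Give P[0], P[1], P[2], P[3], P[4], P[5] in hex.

P[0] = 01, P[1] = 6D, P[2] = 61, P[3] = CA, P[4] = 53, P[5] = A8

Only C[0] changed, to A1. In OFB, a change in C_i flips the same bit in P_i only; the keystream is unaffected. Decrypting the received ciphertext:
P[0]: S = E(K, F6) = A0; A1 ⊕ A0 = 01.
P[1]: S = E(K, A0) = 4A; 27 ⊕ 4A = 6D.
P[2]: S = E(K, 4A) = F4; 95 ⊕ F4 = 61.
P[3]: S = E(K, F4) = 9E; 54 ⊕ 9E = CA.
P[4]: S = E(K, 9E) = 48; 1B ⊕ 48 = 53.
P[5]: S = E(K, 48) = F2; 5A ⊕ F2 = A8.
Blocks that differ from the original plaintext: P[0].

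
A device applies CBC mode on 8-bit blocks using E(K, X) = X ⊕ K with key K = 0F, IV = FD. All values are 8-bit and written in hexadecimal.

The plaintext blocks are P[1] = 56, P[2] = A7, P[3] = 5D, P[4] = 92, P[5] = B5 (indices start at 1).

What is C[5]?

C[5] = 79

CBC encryption: C_i = E(K, P_i ⊕ C_{i−1}), with C_{0} = IV.
C[1]: P[1] ⊕ FD = AB; E(K, AB) = A4.
C[2]: P[2] ⊕ A4 = 03; E(K, 03) = 0C.
C[3]: P[3] ⊕ 0C = 51; E(K, 51) = 5E.
C[4]: P[4] ⊕ 5E = CC; E(K, CC) = C3.
C[5]: P[5] ⊕ C3 = 76; E(K, 76) = 79.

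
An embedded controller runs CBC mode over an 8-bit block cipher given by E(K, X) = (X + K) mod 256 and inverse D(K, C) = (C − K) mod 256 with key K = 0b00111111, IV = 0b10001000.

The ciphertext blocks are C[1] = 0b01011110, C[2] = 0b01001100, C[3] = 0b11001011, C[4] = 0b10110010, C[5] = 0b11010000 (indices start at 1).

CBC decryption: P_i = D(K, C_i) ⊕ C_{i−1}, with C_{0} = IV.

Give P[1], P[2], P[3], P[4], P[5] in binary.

P[1]: D(K, 0b01011110) = 0b00011111; 0b00011111 ⊕ 0b10001000 = 0b10010111.
P[2]: D(K, 0b01001100) = 0b00001101; 0b00001101 ⊕ 0b01011110 = 0b01010011.
P[3]: D(K, 0b11001011) = 0b10001100; 0b10001100 ⊕ 0b01001100 = 0b11000000.
P[4]: D(K, 0b10110010) = 0b01110011; 0b01110011 ⊕ 0b11001011 = 0b10111000.
P[5]: D(K, 0b11010000) = 0b10010001; 0b10010001 ⊕ 0b10110010 = 0b00100011.

P[1] = 0b10010111, P[2] = 0b01010011, P[3] = 0b11000000, P[4] = 0b10111000, P[5] = 0b00100011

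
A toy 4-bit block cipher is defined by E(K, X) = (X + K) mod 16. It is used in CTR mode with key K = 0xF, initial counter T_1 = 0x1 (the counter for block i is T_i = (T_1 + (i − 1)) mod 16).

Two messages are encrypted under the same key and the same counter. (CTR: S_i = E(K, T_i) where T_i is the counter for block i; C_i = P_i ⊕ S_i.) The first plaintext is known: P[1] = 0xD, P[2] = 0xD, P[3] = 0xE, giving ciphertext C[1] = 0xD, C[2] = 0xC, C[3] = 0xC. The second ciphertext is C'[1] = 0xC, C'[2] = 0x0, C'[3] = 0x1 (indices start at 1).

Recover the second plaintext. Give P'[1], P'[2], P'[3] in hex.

P'[1] = 0xC, P'[2] = 0x1, P'[3] = 0x3

In CTR with a reused counter, both messages share the same keystream S_i, so C_i ⊕ C'_i = P_i ⊕ P'_i and thus P'_i = P_i ⊕ C_i ⊕ C'_i.
P'[1]: 0xD ⊕ 0xD ⊕ 0xC = 0xC.
P'[2]: 0xD ⊕ 0xC ⊕ 0x0 = 0x1.
P'[3]: 0xE ⊕ 0xC ⊕ 0x1 = 0x3.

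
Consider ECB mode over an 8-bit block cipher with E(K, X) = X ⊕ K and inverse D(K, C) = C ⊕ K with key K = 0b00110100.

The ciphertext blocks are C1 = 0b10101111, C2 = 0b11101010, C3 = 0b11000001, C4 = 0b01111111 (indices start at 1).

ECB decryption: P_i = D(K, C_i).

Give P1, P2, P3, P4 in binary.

P1: D(K, 0b10101111) = 0b10011011.
P2: D(K, 0b11101010) = 0b11011110.
P3: D(K, 0b11000001) = 0b11110101.
P4: D(K, 0b01111111) = 0b01001011.

P1 = 0b10011011, P2 = 0b11011110, P3 = 0b11110101, P4 = 0b01001011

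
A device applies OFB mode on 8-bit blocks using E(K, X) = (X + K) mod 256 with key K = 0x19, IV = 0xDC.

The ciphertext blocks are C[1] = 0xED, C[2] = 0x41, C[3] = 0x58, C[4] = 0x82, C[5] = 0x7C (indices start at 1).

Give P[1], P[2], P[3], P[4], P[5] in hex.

OFB decryption: S_i = E(K, S_{i−1}) with S_{0} = IV; P_i = C_i ⊕ S_i.
P[1]: S = E(K, 0xDC) = 0xF5; 0xED ⊕ 0xF5 = 0x18.
P[2]: S = E(K, 0xF5) = 0x0E; 0x41 ⊕ 0x0E = 0x4F.
P[3]: S = E(K, 0x0E) = 0x27; 0x58 ⊕ 0x27 = 0x7F.
P[4]: S = E(K, 0x27) = 0x40; 0x82 ⊕ 0x40 = 0xC2.
P[5]: S = E(K, 0x40) = 0x59; 0x7C ⊕ 0x59 = 0x25.

P[1] = 0x18, P[2] = 0x4F, P[3] = 0x7F, P[4] = 0xC2, P[5] = 0x25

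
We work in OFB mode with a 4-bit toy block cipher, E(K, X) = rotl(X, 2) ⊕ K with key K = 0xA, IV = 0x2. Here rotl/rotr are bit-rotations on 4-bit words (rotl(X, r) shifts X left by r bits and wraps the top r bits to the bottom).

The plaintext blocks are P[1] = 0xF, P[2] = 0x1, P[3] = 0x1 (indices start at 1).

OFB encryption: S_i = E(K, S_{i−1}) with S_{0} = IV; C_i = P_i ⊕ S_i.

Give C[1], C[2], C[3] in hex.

C[1] = 0xD, C[2] = 0x3, C[3] = 0x3

C[1]: S = E(K, 0x2) = 0x2; 0xF ⊕ 0x2 = 0xD.
C[2]: S = E(K, 0x2) = 0x2; 0x1 ⊕ 0x2 = 0x3.
C[3]: S = E(K, 0x2) = 0x2; 0x1 ⊕ 0x2 = 0x3.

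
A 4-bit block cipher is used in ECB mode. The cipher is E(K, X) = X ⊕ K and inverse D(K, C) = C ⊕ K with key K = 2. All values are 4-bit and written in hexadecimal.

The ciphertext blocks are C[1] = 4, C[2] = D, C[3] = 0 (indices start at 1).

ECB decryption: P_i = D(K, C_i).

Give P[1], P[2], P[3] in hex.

P[1]: D(K, 4) = 6.
P[2]: D(K, D) = F.
P[3]: D(K, 0) = 2.

P[1] = 6, P[2] = F, P[3] = 2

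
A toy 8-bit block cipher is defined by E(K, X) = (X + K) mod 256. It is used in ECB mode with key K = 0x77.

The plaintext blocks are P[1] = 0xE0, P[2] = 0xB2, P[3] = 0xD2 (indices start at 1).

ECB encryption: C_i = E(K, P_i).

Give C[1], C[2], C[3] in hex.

C[1]: E(K, 0xE0) = 0x57.
C[2]: E(K, 0xB2) = 0x29.
C[3]: E(K, 0xD2) = 0x49.

C[1] = 0x57, C[2] = 0x29, C[3] = 0x49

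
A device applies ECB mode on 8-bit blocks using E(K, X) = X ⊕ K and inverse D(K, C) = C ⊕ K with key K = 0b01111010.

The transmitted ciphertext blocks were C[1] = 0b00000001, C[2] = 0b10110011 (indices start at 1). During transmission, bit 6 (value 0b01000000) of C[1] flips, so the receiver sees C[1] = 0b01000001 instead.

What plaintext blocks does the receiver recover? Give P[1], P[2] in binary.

P[1] = 0b00111011, P[2] = 0b11001001

ECB decryption: P_i = D(K, C_i).
Only C[1] changed, to 0b01000001. In ECB, a change in C_i affects only P_i. Decrypting the received ciphertext:
P[1]: D(K, 0b01000001) = 0b00111011.
P[2]: D(K, 0b10110011) = 0b11001001.
Blocks that differ from the original plaintext: P[1].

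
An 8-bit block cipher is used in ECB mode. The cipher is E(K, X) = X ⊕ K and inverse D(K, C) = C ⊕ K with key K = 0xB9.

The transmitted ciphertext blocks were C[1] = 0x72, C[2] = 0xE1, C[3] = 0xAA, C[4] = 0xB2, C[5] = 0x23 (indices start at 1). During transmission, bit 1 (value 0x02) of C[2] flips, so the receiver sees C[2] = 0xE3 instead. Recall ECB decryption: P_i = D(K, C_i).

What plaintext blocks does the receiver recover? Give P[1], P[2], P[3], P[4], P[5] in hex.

P[1] = 0xCB, P[2] = 0x5A, P[3] = 0x13, P[4] = 0x0B, P[5] = 0x9A

Only C[2] changed, to 0xE3. In ECB, a change in C_i affects only P_i. Decrypting the received ciphertext:
P[1]: D(K, 0x72) = 0xCB.
P[2]: D(K, 0xE3) = 0x5A.
P[3]: D(K, 0xAA) = 0x13.
P[4]: D(K, 0xB2) = 0x0B.
P[5]: D(K, 0x23) = 0x9A.
Blocks that differ from the original plaintext: P[2].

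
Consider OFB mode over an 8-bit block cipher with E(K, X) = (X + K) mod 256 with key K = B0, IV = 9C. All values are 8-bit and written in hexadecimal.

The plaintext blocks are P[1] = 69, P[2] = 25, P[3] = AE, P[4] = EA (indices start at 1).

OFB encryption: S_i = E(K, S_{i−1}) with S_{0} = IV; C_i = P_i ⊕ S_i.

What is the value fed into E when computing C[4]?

AC

C[1]: S = E(K, 9C) = 4C; 69 ⊕ 4C = 25.
C[2]: S = E(K, 4C) = FC; 25 ⊕ FC = D9.
C[3]: S = E(K, FC) = AC; AE ⊕ AC = 02.
C[4]: S = E(K, AC) = 5C; EA ⊕ 5C = B6.
So the input to E for block [4] is AC.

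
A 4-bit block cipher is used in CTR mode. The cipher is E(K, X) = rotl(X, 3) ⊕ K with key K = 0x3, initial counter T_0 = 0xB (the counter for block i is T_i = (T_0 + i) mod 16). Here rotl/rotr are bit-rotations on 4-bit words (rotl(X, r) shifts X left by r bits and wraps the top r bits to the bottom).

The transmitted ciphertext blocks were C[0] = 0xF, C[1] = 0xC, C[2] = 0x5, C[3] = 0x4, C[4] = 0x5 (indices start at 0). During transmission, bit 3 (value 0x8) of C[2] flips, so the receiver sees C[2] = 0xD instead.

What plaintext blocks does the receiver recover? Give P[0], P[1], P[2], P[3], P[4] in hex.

P[0] = 0x1, P[1] = 0x9, P[2] = 0x0, P[3] = 0x0, P[4] = 0x9

CTR decryption: S_i = E(K, T_i) where T_i is the counter for block i; P_i = C_i ⊕ S_i.
Only C[2] changed, to 0xD. In CTR, a change in C_i flips the same bit in P_i only; the keystream is unaffected. Decrypting the received ciphertext:
P[0]: T = 0xB, S = E(K, T) = 0xE; 0xF ⊕ 0xE = 0x1.
P[1]: T = 0xC, S = E(K, T) = 0x5; 0xC ⊕ 0x5 = 0x9.
P[2]: T = 0xD, S = E(K, T) = 0xD; 0xD ⊕ 0xD = 0x0.
P[3]: T = 0xE, S = E(K, T) = 0x4; 0x4 ⊕ 0x4 = 0x0.
P[4]: T = 0xF, S = E(K, T) = 0xC; 0x5 ⊕ 0xC = 0x9.
Blocks that differ from the original plaintext: P[2].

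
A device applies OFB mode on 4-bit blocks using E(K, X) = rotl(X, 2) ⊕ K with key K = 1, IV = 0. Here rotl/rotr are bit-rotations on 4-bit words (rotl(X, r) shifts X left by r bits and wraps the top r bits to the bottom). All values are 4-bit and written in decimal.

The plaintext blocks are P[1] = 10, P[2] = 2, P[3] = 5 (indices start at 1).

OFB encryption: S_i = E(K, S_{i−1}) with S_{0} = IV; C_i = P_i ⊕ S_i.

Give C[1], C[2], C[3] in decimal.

C[1] = 11, C[2] = 7, C[3] = 1

C[1]: S = E(K, 0) = 1; 10 ⊕ 1 = 11.
C[2]: S = E(K, 1) = 5; 2 ⊕ 5 = 7.
C[3]: S = E(K, 5) = 4; 5 ⊕ 4 = 1.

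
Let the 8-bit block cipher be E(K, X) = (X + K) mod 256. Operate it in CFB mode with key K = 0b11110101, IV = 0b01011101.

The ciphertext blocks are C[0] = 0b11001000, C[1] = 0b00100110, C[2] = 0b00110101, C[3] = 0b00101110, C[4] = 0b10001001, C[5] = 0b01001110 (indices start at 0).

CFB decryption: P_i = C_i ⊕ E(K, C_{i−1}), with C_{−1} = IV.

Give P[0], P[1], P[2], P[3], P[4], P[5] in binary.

P[0] = 0b10011010, P[1] = 0b10011011, P[2] = 0b00101110, P[3] = 0b00000100, P[4] = 0b10101010, P[5] = 0b00110000

P[0]: E(K, 0b01011101) = 0b01010010; 0b11001000 ⊕ 0b01010010 = 0b10011010.
P[1]: E(K, 0b11001000) = 0b10111101; 0b00100110 ⊕ 0b10111101 = 0b10011011.
P[2]: E(K, 0b00100110) = 0b00011011; 0b00110101 ⊕ 0b00011011 = 0b00101110.
P[3]: E(K, 0b00110101) = 0b00101010; 0b00101110 ⊕ 0b00101010 = 0b00000100.
P[4]: E(K, 0b00101110) = 0b00100011; 0b10001001 ⊕ 0b00100011 = 0b10101010.
P[5]: E(K, 0b10001001) = 0b01111110; 0b01001110 ⊕ 0b01111110 = 0b00110000.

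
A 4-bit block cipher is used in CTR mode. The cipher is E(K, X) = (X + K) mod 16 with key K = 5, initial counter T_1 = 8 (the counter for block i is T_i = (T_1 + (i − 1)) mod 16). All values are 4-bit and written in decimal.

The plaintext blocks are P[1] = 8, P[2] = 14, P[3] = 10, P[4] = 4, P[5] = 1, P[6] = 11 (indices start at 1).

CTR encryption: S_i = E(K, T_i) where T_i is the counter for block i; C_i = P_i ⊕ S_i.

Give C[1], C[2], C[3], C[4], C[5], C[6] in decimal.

C[1]: T = 8, S = E(K, T) = 13; 8 ⊕ 13 = 5.
C[2]: T = 9, S = E(K, T) = 14; 14 ⊕ 14 = 0.
C[3]: T = 10, S = E(K, T) = 15; 10 ⊕ 15 = 5.
C[4]: T = 11, S = E(K, T) = 0; 4 ⊕ 0 = 4.
C[5]: T = 12, S = E(K, T) = 1; 1 ⊕ 1 = 0.
C[6]: T = 13, S = E(K, T) = 2; 11 ⊕ 2 = 9.

C[1] = 5, C[2] = 0, C[3] = 5, C[4] = 4, C[5] = 0, C[6] = 9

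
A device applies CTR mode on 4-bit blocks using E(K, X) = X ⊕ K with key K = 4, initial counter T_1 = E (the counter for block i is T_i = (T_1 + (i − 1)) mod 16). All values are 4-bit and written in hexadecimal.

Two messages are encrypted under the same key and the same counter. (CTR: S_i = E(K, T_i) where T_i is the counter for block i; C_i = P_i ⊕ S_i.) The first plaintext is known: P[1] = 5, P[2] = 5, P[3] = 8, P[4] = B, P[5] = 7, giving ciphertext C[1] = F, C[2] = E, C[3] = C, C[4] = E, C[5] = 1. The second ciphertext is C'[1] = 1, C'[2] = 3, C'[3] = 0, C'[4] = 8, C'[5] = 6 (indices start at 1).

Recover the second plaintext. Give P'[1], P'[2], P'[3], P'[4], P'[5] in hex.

In CTR with a reused counter, both messages share the same keystream S_i, so C_i ⊕ C'_i = P_i ⊕ P'_i and thus P'_i = P_i ⊕ C_i ⊕ C'_i.
P'[1]: 5 ⊕ F ⊕ 1 = B.
P'[2]: 5 ⊕ E ⊕ 3 = 8.
P'[3]: 8 ⊕ C ⊕ 0 = 4.
P'[4]: B ⊕ E ⊕ 8 = D.
P'[5]: 7 ⊕ 1 ⊕ 6 = 0.

P'[1] = B, P'[2] = 8, P'[3] = 4, P'[4] = D, P'[5] = 0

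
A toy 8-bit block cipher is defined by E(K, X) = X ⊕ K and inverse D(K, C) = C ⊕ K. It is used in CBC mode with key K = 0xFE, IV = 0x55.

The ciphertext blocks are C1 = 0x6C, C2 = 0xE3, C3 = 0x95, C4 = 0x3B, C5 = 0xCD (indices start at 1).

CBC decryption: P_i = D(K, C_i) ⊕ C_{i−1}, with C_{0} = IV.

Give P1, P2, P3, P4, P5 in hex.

P1: D(K, 0x6C) = 0x92; 0x92 ⊕ 0x55 = 0xC7.
P2: D(K, 0xE3) = 0x1D; 0x1D ⊕ 0x6C = 0x71.
P3: D(K, 0x95) = 0x6B; 0x6B ⊕ 0xE3 = 0x88.
P4: D(K, 0x3B) = 0xC5; 0xC5 ⊕ 0x95 = 0x50.
P5: D(K, 0xCD) = 0x33; 0x33 ⊕ 0x3B = 0x08.

P1 = 0xC7, P2 = 0x71, P3 = 0x88, P4 = 0x50, P5 = 0x08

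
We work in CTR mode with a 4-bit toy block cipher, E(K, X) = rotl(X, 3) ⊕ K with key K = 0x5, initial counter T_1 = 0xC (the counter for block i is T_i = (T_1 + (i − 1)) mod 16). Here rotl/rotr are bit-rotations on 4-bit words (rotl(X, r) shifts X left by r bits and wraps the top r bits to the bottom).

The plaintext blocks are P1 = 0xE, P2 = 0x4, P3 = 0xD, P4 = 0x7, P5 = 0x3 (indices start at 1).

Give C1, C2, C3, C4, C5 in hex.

C1 = 0xD, C2 = 0xF, C3 = 0xF, C4 = 0xD, C5 = 0x6

CTR encryption: S_i = E(K, T_i) where T_i is the counter for block i; C_i = P_i ⊕ S_i.
C1: T = 0xC, S = E(K, T) = 0x3; 0xE ⊕ 0x3 = 0xD.
C2: T = 0xD, S = E(K, T) = 0xB; 0x4 ⊕ 0xB = 0xF.
C3: T = 0xE, S = E(K, T) = 0x2; 0xD ⊕ 0x2 = 0xF.
C4: T = 0xF, S = E(K, T) = 0xA; 0x7 ⊕ 0xA = 0xD.
C5: T = 0x0, S = E(K, T) = 0x5; 0x3 ⊕ 0x5 = 0x6.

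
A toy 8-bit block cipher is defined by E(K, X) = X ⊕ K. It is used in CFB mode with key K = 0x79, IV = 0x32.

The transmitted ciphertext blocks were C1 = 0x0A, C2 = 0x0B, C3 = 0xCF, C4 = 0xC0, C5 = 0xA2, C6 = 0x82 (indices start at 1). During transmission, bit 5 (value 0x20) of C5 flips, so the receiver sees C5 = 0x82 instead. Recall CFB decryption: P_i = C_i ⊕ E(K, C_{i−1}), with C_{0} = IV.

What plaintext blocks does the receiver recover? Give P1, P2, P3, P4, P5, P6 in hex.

P1 = 0x41, P2 = 0x78, P3 = 0xBD, P4 = 0x76, P5 = 0x3B, P6 = 0x79

Only C5 changed, to 0x82. In CFB, a change in C_i flips the same bit in P_i and garbles P_{i+1}. Decrypting the received ciphertext:
P1: E(K, 0x32) = 0x4B; 0x0A ⊕ 0x4B = 0x41.
P2: E(K, 0x0A) = 0x73; 0x0B ⊕ 0x73 = 0x78.
P3: E(K, 0x0B) = 0x72; 0xCF ⊕ 0x72 = 0xBD.
P4: E(K, 0xCF) = 0xB6; 0xC0 ⊕ 0xB6 = 0x76.
P5: E(K, 0xC0) = 0xB9; 0x82 ⊕ 0xB9 = 0x3B.
P6: E(K, 0x82) = 0xFB; 0x82 ⊕ 0xFB = 0x79.
Blocks that differ from the original plaintext: P5, P6.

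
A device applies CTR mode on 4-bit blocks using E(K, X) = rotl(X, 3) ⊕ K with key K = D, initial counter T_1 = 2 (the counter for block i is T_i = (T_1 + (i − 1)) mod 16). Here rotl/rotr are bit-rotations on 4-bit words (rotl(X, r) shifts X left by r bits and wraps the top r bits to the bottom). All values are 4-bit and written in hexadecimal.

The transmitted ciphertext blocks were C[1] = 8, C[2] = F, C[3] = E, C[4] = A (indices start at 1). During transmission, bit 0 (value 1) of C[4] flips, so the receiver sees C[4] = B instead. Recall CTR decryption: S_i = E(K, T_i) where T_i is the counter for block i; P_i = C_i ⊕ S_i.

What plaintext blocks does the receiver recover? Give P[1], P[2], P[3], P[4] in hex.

P[1] = 4, P[2] = B, P[3] = 1, P[4] = C

Only C[4] changed, to B. In CTR, a change in C_i flips the same bit in P_i only; the keystream is unaffected. Decrypting the received ciphertext:
P[1]: T = 2, S = E(K, T) = C; 8 ⊕ C = 4.
P[2]: T = 3, S = E(K, T) = 4; F ⊕ 4 = B.
P[3]: T = 4, S = E(K, T) = F; E ⊕ F = 1.
P[4]: T = 5, S = E(K, T) = 7; B ⊕ 7 = C.
Blocks that differ from the original plaintext: P[4].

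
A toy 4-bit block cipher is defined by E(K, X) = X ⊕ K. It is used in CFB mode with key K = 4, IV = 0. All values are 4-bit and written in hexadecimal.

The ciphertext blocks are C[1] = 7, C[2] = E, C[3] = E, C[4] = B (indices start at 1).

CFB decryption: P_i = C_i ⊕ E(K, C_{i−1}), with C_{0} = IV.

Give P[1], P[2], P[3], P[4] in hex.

P[1] = 3, P[2] = D, P[3] = 4, P[4] = 1

P[1]: E(K, 0) = 4; 7 ⊕ 4 = 3.
P[2]: E(K, 7) = 3; E ⊕ 3 = D.
P[3]: E(K, E) = A; E ⊕ A = 4.
P[4]: E(K, E) = A; B ⊕ A = 1.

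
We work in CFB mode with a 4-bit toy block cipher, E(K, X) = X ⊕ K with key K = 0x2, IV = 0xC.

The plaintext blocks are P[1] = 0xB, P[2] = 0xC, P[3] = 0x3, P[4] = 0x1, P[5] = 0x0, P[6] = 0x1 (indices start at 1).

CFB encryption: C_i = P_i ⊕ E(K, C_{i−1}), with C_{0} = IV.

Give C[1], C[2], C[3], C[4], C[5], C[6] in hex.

C[1]: E(K, 0xC) = 0xE; 0xB ⊕ 0xE = 0x5.
C[2]: E(K, 0x5) = 0x7; 0xC ⊕ 0x7 = 0xB.
C[3]: E(K, 0xB) = 0x9; 0x3 ⊕ 0x9 = 0xA.
C[4]: E(K, 0xA) = 0x8; 0x1 ⊕ 0x8 = 0x9.
C[5]: E(K, 0x9) = 0xB; 0x0 ⊕ 0xB = 0xB.
C[6]: E(K, 0xB) = 0x9; 0x1 ⊕ 0x9 = 0x8.

C[1] = 0x5, C[2] = 0xB, C[3] = 0xA, C[4] = 0x9, C[5] = 0xB, C[6] = 0x8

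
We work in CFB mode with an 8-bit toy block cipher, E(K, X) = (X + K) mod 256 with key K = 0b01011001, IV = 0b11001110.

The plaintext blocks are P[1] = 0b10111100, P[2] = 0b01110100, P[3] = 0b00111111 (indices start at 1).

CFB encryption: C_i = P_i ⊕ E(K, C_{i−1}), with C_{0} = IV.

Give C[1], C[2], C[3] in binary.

C[1] = 0b10011011, C[2] = 0b10000000, C[3] = 0b11100110

C[1]: E(K, 0b11001110) = 0b00100111; 0b10111100 ⊕ 0b00100111 = 0b10011011.
C[2]: E(K, 0b10011011) = 0b11110100; 0b01110100 ⊕ 0b11110100 = 0b10000000.
C[3]: E(K, 0b10000000) = 0b11011001; 0b00111111 ⊕ 0b11011001 = 0b11100110.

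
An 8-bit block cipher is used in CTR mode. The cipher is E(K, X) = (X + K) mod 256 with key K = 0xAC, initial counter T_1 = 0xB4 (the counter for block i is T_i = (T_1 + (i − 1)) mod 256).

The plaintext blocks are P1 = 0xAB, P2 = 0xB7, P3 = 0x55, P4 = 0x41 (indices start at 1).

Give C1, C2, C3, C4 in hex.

CTR encryption: S_i = E(K, T_i) where T_i is the counter for block i; C_i = P_i ⊕ S_i.
C1: T = 0xB4, S = E(K, T) = 0x60; 0xAB ⊕ 0x60 = 0xCB.
C2: T = 0xB5, S = E(K, T) = 0x61; 0xB7 ⊕ 0x61 = 0xD6.
C3: T = 0xB6, S = E(K, T) = 0x62; 0x55 ⊕ 0x62 = 0x37.
C4: T = 0xB7, S = E(K, T) = 0x63; 0x41 ⊕ 0x63 = 0x22.

C1 = 0xCB, C2 = 0xD6, C3 = 0x37, C4 = 0x22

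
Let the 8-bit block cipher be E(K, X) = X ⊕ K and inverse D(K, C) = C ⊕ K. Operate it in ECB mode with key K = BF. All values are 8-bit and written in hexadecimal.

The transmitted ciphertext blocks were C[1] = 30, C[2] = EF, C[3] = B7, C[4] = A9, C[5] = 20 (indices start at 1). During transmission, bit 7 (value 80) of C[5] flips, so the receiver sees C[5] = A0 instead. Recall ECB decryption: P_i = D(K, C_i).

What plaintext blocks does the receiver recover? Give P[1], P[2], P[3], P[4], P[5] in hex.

P[1] = 8F, P[2] = 50, P[3] = 08, P[4] = 16, P[5] = 1F

Only C[5] changed, to A0. In ECB, a change in C_i affects only P_i. Decrypting the received ciphertext:
P[1]: D(K, 30) = 8F.
P[2]: D(K, EF) = 50.
P[3]: D(K, B7) = 08.
P[4]: D(K, A9) = 16.
P[5]: D(K, A0) = 1F.
Blocks that differ from the original plaintext: P[5].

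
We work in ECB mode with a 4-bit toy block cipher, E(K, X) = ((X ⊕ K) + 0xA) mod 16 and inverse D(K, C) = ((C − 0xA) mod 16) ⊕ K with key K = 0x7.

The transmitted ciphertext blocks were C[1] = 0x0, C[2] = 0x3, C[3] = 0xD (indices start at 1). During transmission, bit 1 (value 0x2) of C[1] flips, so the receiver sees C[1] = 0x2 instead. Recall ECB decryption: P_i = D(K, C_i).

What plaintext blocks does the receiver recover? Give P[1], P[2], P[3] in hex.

P[1] = 0xF, P[2] = 0xE, P[3] = 0x4

Only C[1] changed, to 0x2. In ECB, a change in C_i affects only P_i. Decrypting the received ciphertext:
P[1]: D(K, 0x2) = 0xF.
P[2]: D(K, 0x3) = 0xE.
P[3]: D(K, 0xD) = 0x4.
Blocks that differ from the original plaintext: P[1].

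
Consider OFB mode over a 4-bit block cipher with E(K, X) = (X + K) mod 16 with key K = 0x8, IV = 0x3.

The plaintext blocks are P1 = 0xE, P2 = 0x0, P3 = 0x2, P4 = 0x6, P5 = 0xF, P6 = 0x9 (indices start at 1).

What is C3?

OFB encryption: S_i = E(K, S_{i−1}) with S_{0} = IV; C_i = P_i ⊕ S_i.
C1: S = E(K, 0x3) = 0xB; 0xE ⊕ 0xB = 0x5.
C2: S = E(K, 0xB) = 0x3; 0x0 ⊕ 0x3 = 0x3.
C3: S = E(K, 0x3) = 0xB; 0x2 ⊕ 0xB = 0x9.

C3 = 0x9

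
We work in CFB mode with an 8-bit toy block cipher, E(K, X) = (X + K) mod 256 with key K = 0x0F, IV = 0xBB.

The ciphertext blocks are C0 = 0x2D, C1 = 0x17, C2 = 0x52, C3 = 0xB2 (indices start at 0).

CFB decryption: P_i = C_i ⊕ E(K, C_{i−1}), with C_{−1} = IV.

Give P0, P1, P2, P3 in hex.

P0 = 0xE7, P1 = 0x2B, P2 = 0x74, P3 = 0xD3

P0: E(K, 0xBB) = 0xCA; 0x2D ⊕ 0xCA = 0xE7.
P1: E(K, 0x2D) = 0x3C; 0x17 ⊕ 0x3C = 0x2B.
P2: E(K, 0x17) = 0x26; 0x52 ⊕ 0x26 = 0x74.
P3: E(K, 0x52) = 0x61; 0xB2 ⊕ 0x61 = 0xD3.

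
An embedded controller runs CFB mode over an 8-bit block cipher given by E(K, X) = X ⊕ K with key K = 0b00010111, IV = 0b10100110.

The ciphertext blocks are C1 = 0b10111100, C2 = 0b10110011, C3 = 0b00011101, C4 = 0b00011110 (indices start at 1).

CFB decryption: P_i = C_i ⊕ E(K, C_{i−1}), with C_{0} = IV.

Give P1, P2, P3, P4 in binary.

P1 = 0b00001101, P2 = 0b00011000, P3 = 0b10111001, P4 = 0b00010100

P1: E(K, 0b10100110) = 0b10110001; 0b10111100 ⊕ 0b10110001 = 0b00001101.
P2: E(K, 0b10111100) = 0b10101011; 0b10110011 ⊕ 0b10101011 = 0b00011000.
P3: E(K, 0b10110011) = 0b10100100; 0b00011101 ⊕ 0b10100100 = 0b10111001.
P4: E(K, 0b00011101) = 0b00001010; 0b00011110 ⊕ 0b00001010 = 0b00010100.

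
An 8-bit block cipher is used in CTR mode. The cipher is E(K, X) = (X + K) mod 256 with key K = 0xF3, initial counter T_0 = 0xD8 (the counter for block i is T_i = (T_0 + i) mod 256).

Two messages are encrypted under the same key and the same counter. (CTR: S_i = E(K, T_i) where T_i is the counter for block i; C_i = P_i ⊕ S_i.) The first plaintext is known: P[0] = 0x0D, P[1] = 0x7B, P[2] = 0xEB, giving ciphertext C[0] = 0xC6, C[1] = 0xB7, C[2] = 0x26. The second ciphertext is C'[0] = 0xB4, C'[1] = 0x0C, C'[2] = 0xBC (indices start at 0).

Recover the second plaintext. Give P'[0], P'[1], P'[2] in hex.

In CTR with a reused counter, both messages share the same keystream S_i, so C_i ⊕ C'_i = P_i ⊕ P'_i and thus P'_i = P_i ⊕ C_i ⊕ C'_i.
P'[0]: 0x0D ⊕ 0xC6 ⊕ 0xB4 = 0x7F.
P'[1]: 0x7B ⊕ 0xB7 ⊕ 0x0C = 0xC0.
P'[2]: 0xEB ⊕ 0x26 ⊕ 0xBC = 0x71.

P'[0] = 0x7F, P'[1] = 0xC0, P'[2] = 0x71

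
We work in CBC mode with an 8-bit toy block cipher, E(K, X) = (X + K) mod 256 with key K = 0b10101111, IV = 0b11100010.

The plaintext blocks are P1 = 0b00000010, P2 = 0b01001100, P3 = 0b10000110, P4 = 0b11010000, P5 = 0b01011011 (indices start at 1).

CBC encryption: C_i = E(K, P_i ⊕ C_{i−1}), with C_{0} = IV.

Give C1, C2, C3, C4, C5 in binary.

C1 = 0b10001111, C2 = 0b01110010, C3 = 0b10100011, C4 = 0b00100010, C5 = 0b00101000

C1: P1 ⊕ 0b11100010 = 0b11100000; E(K, 0b11100000) = 0b10001111.
C2: P2 ⊕ 0b10001111 = 0b11000011; E(K, 0b11000011) = 0b01110010.
C3: P3 ⊕ 0b01110010 = 0b11110100; E(K, 0b11110100) = 0b10100011.
C4: P4 ⊕ 0b10100011 = 0b01110011; E(K, 0b01110011) = 0b00100010.
C5: P5 ⊕ 0b00100010 = 0b01111001; E(K, 0b01111001) = 0b00101000.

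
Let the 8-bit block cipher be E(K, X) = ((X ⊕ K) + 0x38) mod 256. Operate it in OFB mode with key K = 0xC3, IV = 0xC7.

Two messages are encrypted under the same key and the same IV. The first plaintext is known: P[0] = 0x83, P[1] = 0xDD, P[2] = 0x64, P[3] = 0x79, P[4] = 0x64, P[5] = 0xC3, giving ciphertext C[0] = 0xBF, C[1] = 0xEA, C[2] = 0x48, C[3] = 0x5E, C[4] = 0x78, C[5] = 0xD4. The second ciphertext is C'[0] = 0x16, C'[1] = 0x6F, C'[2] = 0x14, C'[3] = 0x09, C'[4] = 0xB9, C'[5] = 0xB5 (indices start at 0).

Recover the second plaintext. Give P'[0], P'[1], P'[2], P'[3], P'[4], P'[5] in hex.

P'[0] = 0x2A, P'[1] = 0x58, P'[2] = 0x38, P'[3] = 0x2E, P'[4] = 0xA5, P'[5] = 0xA2

In OFB with a reused IV, both messages share the same keystream S_i, so C_i ⊕ C'_i = P_i ⊕ P'_i and thus P'_i = P_i ⊕ C_i ⊕ C'_i.
P'[0]: 0x83 ⊕ 0xBF ⊕ 0x16 = 0x2A.
P'[1]: 0xDD ⊕ 0xEA ⊕ 0x6F = 0x58.
P'[2]: 0x64 ⊕ 0x48 ⊕ 0x14 = 0x38.
P'[3]: 0x79 ⊕ 0x5E ⊕ 0x09 = 0x2E.
P'[4]: 0x64 ⊕ 0x78 ⊕ 0xB9 = 0xA5.
P'[5]: 0xC3 ⊕ 0xD4 ⊕ 0xB5 = 0xA2.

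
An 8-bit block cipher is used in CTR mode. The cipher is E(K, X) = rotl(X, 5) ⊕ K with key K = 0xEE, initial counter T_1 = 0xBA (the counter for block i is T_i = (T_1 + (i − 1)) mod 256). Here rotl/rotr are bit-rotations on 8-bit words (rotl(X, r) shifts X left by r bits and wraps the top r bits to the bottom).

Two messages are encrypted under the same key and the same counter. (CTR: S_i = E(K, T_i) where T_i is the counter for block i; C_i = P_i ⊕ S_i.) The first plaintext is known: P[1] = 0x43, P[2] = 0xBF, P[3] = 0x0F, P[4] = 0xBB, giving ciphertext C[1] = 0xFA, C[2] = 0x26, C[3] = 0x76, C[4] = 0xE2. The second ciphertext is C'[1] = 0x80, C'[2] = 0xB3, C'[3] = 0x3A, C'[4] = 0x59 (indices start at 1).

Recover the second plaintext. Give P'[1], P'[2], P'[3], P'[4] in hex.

In CTR with a reused counter, both messages share the same keystream S_i, so C_i ⊕ C'_i = P_i ⊕ P'_i and thus P'_i = P_i ⊕ C_i ⊕ C'_i.
P'[1]: 0x43 ⊕ 0xFA ⊕ 0x80 = 0x39.
P'[2]: 0xBF ⊕ 0x26 ⊕ 0xB3 = 0x2A.
P'[3]: 0x0F ⊕ 0x76 ⊕ 0x3A = 0x43.
P'[4]: 0xBB ⊕ 0xE2 ⊕ 0x59 = 0x00.

P'[1] = 0x39, P'[2] = 0x2A, P'[3] = 0x43, P'[4] = 0x00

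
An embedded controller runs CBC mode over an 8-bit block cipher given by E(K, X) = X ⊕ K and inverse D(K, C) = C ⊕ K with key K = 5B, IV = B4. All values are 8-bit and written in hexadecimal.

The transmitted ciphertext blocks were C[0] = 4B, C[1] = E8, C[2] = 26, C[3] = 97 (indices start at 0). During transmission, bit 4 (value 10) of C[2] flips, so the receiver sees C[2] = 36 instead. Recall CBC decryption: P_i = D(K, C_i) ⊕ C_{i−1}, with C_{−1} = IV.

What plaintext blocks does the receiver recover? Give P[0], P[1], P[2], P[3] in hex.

Only C[2] changed, to 36. In CBC, a change in C_i garbles P_i and flips the same bit in P_{i+1}. Decrypting the received ciphertext:
P[0]: D(K, 4B) = 10; 10 ⊕ B4 = A4.
P[1]: D(K, E8) = B3; B3 ⊕ 4B = F8.
P[2]: D(K, 36) = 6D; 6D ⊕ E8 = 85.
P[3]: D(K, 97) = CC; CC ⊕ 36 = FA.
Blocks that differ from the original plaintext: P[2], P[3].

P[0] = A4, P[1] = F8, P[2] = 85, P[3] = FA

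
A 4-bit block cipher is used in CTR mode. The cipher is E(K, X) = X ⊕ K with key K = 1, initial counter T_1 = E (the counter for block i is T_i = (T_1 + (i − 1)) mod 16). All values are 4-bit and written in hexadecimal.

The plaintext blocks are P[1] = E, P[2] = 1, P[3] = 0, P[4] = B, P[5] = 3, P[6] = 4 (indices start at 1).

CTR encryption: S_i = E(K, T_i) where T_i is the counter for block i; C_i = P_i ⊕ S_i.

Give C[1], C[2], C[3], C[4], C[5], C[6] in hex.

C[1] = 1, C[2] = F, C[3] = 1, C[4] = B, C[5] = 0, C[6] = 6

C[1]: T = E, S = E(K, T) = F; E ⊕ F = 1.
C[2]: T = F, S = E(K, T) = E; 1 ⊕ E = F.
C[3]: T = 0, S = E(K, T) = 1; 0 ⊕ 1 = 1.
C[4]: T = 1, S = E(K, T) = 0; B ⊕ 0 = B.
C[5]: T = 2, S = E(K, T) = 3; 3 ⊕ 3 = 0.
C[6]: T = 3, S = E(K, T) = 2; 4 ⊕ 2 = 6.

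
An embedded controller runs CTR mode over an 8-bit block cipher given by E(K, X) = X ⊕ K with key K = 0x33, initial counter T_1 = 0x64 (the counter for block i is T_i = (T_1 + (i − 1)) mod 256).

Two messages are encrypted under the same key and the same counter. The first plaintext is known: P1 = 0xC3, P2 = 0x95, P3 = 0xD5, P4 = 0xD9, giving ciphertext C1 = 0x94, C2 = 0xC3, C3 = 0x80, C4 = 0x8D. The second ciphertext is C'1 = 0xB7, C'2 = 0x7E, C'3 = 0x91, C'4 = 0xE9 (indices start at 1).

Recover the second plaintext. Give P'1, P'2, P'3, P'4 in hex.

In CTR with a reused counter, both messages share the same keystream S_i, so C_i ⊕ C'_i = P_i ⊕ P'_i and thus P'_i = P_i ⊕ C_i ⊕ C'_i.
P'1: 0xC3 ⊕ 0x94 ⊕ 0xB7 = 0xE0.
P'2: 0x95 ⊕ 0xC3 ⊕ 0x7E = 0x28.
P'3: 0xD5 ⊕ 0x80 ⊕ 0x91 = 0xC4.
P'4: 0xD9 ⊕ 0x8D ⊕ 0xE9 = 0xBD.

P'1 = 0xE0, P'2 = 0x28, P'3 = 0xC4, P'4 = 0xBD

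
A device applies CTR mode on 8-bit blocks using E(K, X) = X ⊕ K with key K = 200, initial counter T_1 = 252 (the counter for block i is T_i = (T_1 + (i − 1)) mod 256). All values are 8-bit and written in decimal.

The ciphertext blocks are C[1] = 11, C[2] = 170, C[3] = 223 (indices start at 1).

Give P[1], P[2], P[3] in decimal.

CTR decryption: S_i = E(K, T_i) where T_i is the counter for block i; P_i = C_i ⊕ S_i.
P[1]: T = 252, S = E(K, T) = 52; 11 ⊕ 52 = 63.
P[2]: T = 253, S = E(K, T) = 53; 170 ⊕ 53 = 159.
P[3]: T = 254, S = E(K, T) = 54; 223 ⊕ 54 = 233.

P[1] = 63, P[2] = 159, P[3] = 233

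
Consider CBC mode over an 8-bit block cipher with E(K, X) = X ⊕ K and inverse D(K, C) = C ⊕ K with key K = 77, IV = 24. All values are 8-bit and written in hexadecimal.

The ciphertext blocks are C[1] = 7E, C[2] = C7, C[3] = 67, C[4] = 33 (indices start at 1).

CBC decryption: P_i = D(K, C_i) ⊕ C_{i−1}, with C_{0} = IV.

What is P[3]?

P[3]: D(K, 67) = 10; 10 ⊕ C7 = D7.

P[3] = D7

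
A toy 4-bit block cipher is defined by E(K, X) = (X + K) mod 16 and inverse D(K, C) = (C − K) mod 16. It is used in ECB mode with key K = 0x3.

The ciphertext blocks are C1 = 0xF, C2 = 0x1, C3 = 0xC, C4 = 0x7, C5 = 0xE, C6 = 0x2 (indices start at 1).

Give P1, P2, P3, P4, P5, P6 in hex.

ECB decryption: P_i = D(K, C_i).
P1: D(K, 0xF) = 0xC.
P2: D(K, 0x1) = 0xE.
P3: D(K, 0xC) = 0x9.
P4: D(K, 0x7) = 0x4.
P5: D(K, 0xE) = 0xB.
P6: D(K, 0x2) = 0xF.

P1 = 0xC, P2 = 0xE, P3 = 0x9, P4 = 0x4, P5 = 0xB, P6 = 0xF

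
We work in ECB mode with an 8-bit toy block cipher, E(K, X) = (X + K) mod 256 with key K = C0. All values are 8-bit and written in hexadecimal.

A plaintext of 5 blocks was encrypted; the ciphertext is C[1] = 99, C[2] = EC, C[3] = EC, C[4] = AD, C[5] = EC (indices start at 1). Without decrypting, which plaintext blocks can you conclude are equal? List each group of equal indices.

P[2] = P[3] = P[5]

ECB encrypts each block independently with the same key, so equal ciphertext blocks imply equal plaintext blocks.
C[2] = C[3] = C[5] = EC, so P[2] = P[3] = P[5].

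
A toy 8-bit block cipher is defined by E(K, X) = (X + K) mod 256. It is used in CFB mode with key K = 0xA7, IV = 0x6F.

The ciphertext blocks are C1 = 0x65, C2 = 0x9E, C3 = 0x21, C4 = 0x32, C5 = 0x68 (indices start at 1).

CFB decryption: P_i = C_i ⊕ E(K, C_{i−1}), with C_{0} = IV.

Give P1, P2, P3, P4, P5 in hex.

P1 = 0x73, P2 = 0x92, P3 = 0x64, P4 = 0xFA, P5 = 0xB1

P1: E(K, 0x6F) = 0x16; 0x65 ⊕ 0x16 = 0x73.
P2: E(K, 0x65) = 0x0C; 0x9E ⊕ 0x0C = 0x92.
P3: E(K, 0x9E) = 0x45; 0x21 ⊕ 0x45 = 0x64.
P4: E(K, 0x21) = 0xC8; 0x32 ⊕ 0xC8 = 0xFA.
P5: E(K, 0x32) = 0xD9; 0x68 ⊕ 0xD9 = 0xB1.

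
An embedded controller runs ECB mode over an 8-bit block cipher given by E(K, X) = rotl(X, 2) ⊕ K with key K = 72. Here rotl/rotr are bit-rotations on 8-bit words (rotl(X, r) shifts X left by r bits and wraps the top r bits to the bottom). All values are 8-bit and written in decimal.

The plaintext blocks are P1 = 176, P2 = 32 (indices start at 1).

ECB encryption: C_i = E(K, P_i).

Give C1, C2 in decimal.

C1 = 138, C2 = 200

C1: E(K, 176) = 138.
C2: E(K, 32) = 200.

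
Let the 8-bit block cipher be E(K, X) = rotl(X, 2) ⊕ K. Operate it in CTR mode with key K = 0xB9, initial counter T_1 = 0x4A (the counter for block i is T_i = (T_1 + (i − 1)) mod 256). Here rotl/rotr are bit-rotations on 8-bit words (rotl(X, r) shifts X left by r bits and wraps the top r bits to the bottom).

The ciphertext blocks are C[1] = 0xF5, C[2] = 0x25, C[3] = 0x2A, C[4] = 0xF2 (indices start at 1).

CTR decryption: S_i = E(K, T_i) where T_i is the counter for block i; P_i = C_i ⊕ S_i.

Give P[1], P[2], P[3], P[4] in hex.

P[1]: T = 0x4A, S = E(K, T) = 0x90; 0xF5 ⊕ 0x90 = 0x65.
P[2]: T = 0x4B, S = E(K, T) = 0x94; 0x25 ⊕ 0x94 = 0xB1.
P[3]: T = 0x4C, S = E(K, T) = 0x88; 0x2A ⊕ 0x88 = 0xA2.
P[4]: T = 0x4D, S = E(K, T) = 0x8C; 0xF2 ⊕ 0x8C = 0x7E.

P[1] = 0x65, P[2] = 0xB1, P[3] = 0xA2, P[4] = 0x7E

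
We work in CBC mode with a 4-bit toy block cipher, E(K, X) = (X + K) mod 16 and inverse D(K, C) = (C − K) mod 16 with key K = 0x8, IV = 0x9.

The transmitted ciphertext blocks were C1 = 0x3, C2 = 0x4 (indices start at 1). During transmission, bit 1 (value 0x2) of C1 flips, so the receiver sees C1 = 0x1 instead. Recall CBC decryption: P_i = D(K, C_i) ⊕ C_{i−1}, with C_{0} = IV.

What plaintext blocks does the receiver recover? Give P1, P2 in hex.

Only C1 changed, to 0x1. In CBC, a change in C_i garbles P_i and flips the same bit in P_{i+1}. Decrypting the received ciphertext:
P1: D(K, 0x1) = 0x9; 0x9 ⊕ 0x9 = 0x0.
P2: D(K, 0x4) = 0xC; 0xC ⊕ 0x1 = 0xD.
Blocks that differ from the original plaintext: P1, P2.

P1 = 0x0, P2 = 0xD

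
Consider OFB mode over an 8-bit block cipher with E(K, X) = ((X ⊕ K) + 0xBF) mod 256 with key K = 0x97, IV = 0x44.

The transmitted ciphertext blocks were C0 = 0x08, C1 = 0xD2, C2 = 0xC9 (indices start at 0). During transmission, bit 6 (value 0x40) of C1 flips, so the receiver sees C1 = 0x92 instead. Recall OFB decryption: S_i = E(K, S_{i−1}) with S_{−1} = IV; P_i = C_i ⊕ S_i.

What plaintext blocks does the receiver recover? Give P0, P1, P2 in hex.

Only C1 changed, to 0x92. In OFB, a change in C_i flips the same bit in P_i only; the keystream is unaffected. Decrypting the received ciphertext:
P0: S = E(K, 0x44) = 0x92; 0x08 ⊕ 0x92 = 0x9A.
P1: S = E(K, 0x92) = 0xC4; 0x92 ⊕ 0xC4 = 0x56.
P2: S = E(K, 0xC4) = 0x12; 0xC9 ⊕ 0x12 = 0xDB.
Blocks that differ from the original plaintext: P1.

P0 = 0x9A, P1 = 0x56, P2 = 0xDB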